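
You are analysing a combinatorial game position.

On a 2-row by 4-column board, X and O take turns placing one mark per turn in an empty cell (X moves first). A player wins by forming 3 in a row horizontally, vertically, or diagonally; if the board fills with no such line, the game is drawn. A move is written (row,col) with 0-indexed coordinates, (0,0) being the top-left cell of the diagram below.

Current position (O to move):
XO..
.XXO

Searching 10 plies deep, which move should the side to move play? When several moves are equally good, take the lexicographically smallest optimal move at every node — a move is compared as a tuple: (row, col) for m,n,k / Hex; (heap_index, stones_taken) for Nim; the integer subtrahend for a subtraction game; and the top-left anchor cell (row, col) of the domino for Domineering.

p1 O@[XO../.XXO]: (0,2)[XOO./.XXO]-1 (0,3)[XO.O/.XXO]-1 (1,0)[XO../OXXO]+0*
p2 X@[XO../OXXO]: (0,2)[XOX./OXXO]+0* (0,3)[XO.X/OXXO]+0
p3 O@[XOX./OXXO]: (0,3)[XOXO/OXXO]+0*
p4 X@[XOXO/OXXO] terminal +0; root [XO../.XXO] d10

O's best at [XO../.XXO]: (1,0)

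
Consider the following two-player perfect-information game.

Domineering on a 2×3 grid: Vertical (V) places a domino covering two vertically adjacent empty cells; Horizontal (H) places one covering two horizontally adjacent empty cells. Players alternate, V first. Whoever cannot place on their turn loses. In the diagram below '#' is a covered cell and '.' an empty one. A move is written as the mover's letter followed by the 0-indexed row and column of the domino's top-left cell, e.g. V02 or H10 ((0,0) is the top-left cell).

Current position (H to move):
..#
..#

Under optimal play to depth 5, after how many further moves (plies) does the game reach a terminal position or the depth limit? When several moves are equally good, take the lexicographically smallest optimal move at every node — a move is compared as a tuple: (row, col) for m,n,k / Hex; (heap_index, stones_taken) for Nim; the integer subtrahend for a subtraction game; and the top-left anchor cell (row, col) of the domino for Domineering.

p1 H@[..#/..#]: H00[###/..#]+1* H10[..#/###]+1
p2 V@[###/..#] terminal -1; root [..#/..#] d5

PV length from [..#/..#]: 1 ply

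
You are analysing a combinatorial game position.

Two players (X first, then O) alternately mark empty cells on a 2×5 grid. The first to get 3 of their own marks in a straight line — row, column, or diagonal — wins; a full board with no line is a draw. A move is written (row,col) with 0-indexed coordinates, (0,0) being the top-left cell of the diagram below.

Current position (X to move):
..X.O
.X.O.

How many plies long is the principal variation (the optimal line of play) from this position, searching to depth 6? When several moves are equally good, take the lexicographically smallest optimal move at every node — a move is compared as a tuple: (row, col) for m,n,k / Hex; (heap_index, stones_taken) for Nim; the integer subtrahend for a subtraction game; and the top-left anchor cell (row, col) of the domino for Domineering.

PV length from [..X.O/.X.O.]: 3 plies

p1 X@[..X.O/.X.O.]: (0,0)[X.X.O/.X.O.]+0 (0,1)[.XX.O/.X.O.]+1* (0,3)[..XXO/.X.O.]+0 (1,0)[..X.O/XX.O.]+0 (1,2)[..X.O/.XXO.]+1 (1,4)[..X.O/.X.OX]+0
p2 O@[.XX.O/.X.O.]: (0,0)[OXX.O/.X.O.]-1* (0,3)[.XXOO/.X.O.]-1 (1,0)[.XX.O/OX.O.]-1 (1,2)[.XX.O/.XOO.]-1 (1,4)[.XX.O/.X.OO]-1
p3 X@[OXX.O/.X.O.]: (0,3)[OXXXO/.X.O.]+1* (1,0)[OXX.O/XX.O.]+1 (1,2)[OXX.O/.XXO.]+1 (1,4)[OXX.O/.X.OX]+0
p4 O@[OXXXO/.X.O.] terminal -1; root [..X.O/.X.O.] d6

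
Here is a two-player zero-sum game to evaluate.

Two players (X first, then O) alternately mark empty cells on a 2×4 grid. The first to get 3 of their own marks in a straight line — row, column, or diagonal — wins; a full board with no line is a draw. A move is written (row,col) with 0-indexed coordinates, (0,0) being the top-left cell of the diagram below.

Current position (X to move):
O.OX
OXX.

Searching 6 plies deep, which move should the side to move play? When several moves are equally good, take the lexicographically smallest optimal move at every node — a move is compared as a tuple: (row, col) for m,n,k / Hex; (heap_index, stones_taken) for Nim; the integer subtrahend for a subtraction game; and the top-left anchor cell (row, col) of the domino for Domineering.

X's best at [O.OX/OXX.]: (1,3)

[O.OX/OXX.] X move#1: (0,1):+0/OXOX/OXX., (1,3):+1/O.OX/OXXX*
[O.OX/OXXX] end (terminal -1, O#2); searched O.OX/OXX. to 6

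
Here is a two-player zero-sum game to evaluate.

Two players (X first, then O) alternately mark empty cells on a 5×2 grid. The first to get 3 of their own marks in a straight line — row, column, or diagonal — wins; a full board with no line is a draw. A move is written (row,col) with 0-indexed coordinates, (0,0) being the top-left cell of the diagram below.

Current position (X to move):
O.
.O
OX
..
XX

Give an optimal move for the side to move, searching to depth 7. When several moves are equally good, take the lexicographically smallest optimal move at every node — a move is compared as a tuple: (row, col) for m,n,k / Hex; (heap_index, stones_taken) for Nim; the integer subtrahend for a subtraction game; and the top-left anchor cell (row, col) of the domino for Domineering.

X's best at [O./.O/OX/../XX]: (3,1)

ply 1, X at O./.O/OX/../XX | (0,1)=-1→OX/.O/OX/../XX; (1,0)=+0→O./XO/OX/../XX; (3,0)=-1→O./.O/OX/X./XX; (3,1)=+1→O./.O/OX/.X/XX*
ply 2: O./.O/OX/.X/XX is terminal -1 (O); from O./.O/OX/../XX depth 7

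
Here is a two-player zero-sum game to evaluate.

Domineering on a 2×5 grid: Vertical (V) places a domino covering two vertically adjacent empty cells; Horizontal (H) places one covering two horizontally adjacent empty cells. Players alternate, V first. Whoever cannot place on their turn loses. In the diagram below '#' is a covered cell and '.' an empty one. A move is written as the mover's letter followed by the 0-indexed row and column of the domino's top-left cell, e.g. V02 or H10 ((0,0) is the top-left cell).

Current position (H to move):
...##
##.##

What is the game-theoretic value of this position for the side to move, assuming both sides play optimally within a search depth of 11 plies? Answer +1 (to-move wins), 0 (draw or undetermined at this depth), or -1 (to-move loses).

p1 H@[...##/##.##]: H00[##.##/##.##]-1 H01[.####/##.##]+1*
p2 V@[.####/##.##] terminal -1; root [...##/##.##] d11

value(...##/##.##, H) = +1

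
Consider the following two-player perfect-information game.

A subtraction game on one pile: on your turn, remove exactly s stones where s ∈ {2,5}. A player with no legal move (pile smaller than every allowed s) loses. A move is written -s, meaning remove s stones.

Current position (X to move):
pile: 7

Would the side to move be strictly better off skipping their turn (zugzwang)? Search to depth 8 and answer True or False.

zugzwang(7, X) = True

p1 X@[7]: -2[5]-1* -5[2]-1
p2 O@[5]: -2[3]-1 -5[0]+1*
p3 X@[0] terminal -1; root [7] d8
if X skipped the turn, O would face:
~ p1 O@[7]: -2[5]-1* -5[2]-1
~ p2 X@[5]: -2[3]-1 -5[0]+1*
~ p3 O@[0] terminal -1; root [7] d8
compare (X): move=-1 vs pass=+1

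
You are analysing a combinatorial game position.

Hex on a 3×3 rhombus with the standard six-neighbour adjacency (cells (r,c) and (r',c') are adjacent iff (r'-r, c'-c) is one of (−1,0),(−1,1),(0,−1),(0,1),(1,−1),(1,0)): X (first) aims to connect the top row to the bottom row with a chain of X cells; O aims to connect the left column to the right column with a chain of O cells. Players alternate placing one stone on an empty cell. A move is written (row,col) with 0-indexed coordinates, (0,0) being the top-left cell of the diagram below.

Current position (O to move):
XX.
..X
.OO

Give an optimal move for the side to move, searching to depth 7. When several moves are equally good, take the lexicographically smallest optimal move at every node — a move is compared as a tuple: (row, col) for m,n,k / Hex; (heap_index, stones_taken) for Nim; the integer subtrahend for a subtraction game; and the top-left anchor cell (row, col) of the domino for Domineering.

O's best at [XX./..X/.OO]: (1,0)

[XX./..X/.OO] O move#1: (0,2):-1/XXO/..X/.OO, (1,0):+1/XX./O.X/.OO*, (1,1):+1/XX./.OX/.OO, (2,0):+1/XX./..X/OOO
[XX./O.X/.OO] X move#2: (0,2):-1/XXX/O.X/.OO*, (1,1):-1/XX./OXX/.OO, (2,0):-1/XX./O.X/XOO
[XXX/O.X/.OO] O move#3: (1,1):+1/XXX/OOX/.OO*, (2,0):+1/XXX/O.X/OOO
[XXX/OOX/.OO] end (terminal -1, X#4); searched XX./..X/.OO to 7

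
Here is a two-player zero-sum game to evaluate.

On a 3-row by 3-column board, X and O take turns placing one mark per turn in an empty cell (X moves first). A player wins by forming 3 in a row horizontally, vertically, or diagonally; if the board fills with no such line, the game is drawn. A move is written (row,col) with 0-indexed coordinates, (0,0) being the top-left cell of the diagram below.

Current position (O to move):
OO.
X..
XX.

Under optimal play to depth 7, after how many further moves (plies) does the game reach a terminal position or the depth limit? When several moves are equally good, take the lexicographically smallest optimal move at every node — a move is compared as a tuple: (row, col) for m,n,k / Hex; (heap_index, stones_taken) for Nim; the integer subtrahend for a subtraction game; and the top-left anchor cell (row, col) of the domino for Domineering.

PV length from [OO./X../XX.]: 1 ply

p1 O@[OO./X../XX.]: (0,2)[OOO/X../XX.]+1* (1,1)[OO./XO./XX.]-1 (1,2)[OO./X.O/XX.]-1 (2,2)[OO./X../XXO]+1
p2 X@[OOO/X../XX.] terminal -1; root [OO./X../XX.] d7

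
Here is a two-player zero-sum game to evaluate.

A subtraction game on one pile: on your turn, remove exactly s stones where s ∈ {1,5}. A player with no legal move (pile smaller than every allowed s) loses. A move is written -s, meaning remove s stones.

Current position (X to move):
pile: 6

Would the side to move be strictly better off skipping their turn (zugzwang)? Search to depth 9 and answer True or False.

zugzwang(6, X) = True

p1 X@[6]: -1[5]-1* -5[1]-1
p2 O@[5]: -1[4]+1* -5[0]+1
p3 X@[4]: -1[3]-1*
p4 O@[3]: -1[2]+1*
p5 X@[2]: -1[1]-1*
p6 O@[1]: -1[0]+1*
p7 X@[0] terminal -1; root [6] d9
if X skipped the turn, O would face:
~ p1 O@[6]: -1[5]-1* -5[1]-1
~ p2 X@[5]: -1[4]+1* -5[0]+1
~ p3 O@[4]: -1[3]-1*
~ p4 X@[3]: -1[2]+1*
~ p5 O@[2]: -1[1]-1*
~ p6 X@[1]: -1[0]+1*
~ p7 O@[0] terminal -1; root [6] d9
compare (X): move=-1 vs pass=+1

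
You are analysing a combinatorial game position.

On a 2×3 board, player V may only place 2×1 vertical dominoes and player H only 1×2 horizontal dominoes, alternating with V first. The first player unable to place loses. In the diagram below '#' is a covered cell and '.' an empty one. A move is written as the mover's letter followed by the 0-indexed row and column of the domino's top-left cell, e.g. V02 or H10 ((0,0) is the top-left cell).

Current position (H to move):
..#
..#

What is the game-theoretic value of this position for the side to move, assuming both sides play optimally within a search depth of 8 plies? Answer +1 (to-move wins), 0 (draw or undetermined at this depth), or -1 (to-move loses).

value(..#/..#, H) = +1

ply 1, H at ..#/..# | H00=+1→###/..#*; H10=+1→..#/###
ply 2: ###/..# is terminal -1 (V); from ..#/..# depth 8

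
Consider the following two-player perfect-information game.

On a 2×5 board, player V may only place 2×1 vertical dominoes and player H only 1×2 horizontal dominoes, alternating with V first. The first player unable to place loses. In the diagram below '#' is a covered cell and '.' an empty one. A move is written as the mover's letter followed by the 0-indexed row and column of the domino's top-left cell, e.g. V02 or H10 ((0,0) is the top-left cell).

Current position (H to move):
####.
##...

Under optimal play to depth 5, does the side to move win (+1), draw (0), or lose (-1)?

[####./##...] H move#1: H12:-1/####./####., H13:+1/####./##.##*
[####./##.##] end (terminal -1, V#2); searched ####./##... to 5

value(####./##..., H) = +1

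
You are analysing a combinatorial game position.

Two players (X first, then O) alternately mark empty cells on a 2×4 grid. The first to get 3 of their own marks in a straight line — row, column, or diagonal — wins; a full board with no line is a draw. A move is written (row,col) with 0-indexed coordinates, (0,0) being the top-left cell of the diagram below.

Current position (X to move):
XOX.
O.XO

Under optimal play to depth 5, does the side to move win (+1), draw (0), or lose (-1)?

value(XOX./O.XO, X) = 0

ply 1, X at XOX./O.XO | (0,3)=+0→XOXX/O.XO*; (1,1)=+0→XOX./OXXO
ply 2, O at XOXX/O.XO | (1,1)=+0→XOXX/OOXO*
ply 3: XOXX/OOXO is terminal +0 (X); from XOX./O.XO depth 5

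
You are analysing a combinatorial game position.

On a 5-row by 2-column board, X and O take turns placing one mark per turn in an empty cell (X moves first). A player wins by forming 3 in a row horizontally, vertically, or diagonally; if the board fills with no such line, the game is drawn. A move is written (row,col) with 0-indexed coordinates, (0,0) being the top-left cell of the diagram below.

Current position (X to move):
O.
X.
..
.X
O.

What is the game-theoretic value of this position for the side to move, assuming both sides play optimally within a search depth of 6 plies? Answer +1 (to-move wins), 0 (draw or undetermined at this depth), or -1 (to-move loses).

p1 X@[O./X./../.X/O.]: (0,1)[OX/X./../.X/O.]+0 (1,1)[O./XX/../.X/O.]+0 (2,0)[O./X./X./.X/O.]+1* (2,1)[O./X./.X/.X/O.]+1 (3,0)[O./X./../XX/O.]+1 (4,1)[O./X./../.X/OX]+0
p2 O@[O./X./X./.X/O.]: (0,1)[OO/X./X./.X/O.]-1* (1,1)[O./XO/X./.X/O.]-1 (2,1)[O./X./XO/.X/O.]-1 (3,0)[O./X./X./OX/O.]-1 (4,1)[O./X./X./.X/OO]-1
p3 X@[OO/X./X./.X/O.]: (1,1)[OO/XX/X./.X/O.]+1* (2,1)[OO/X./XX/.X/O.]+1 (3,0)[OO/X./X./XX/O.]+1 (4,1)[OO/X./X./.X/OX]+1
p4 O@[OO/XX/X./.X/O.]: (2,1)[OO/XX/XO/.X/O.]-1* (3,0)[OO/XX/X./OX/O.]-1 (4,1)[OO/XX/X./.X/OO]-1
p5 X@[OO/XX/XO/.X/O.]: (3,0)[OO/XX/XO/XX/O.]+1* (4,1)[OO/XX/XO/.X/OX]+0
p6 O@[OO/XX/XO/XX/O.] terminal -1; root [O./X./../.X/O.] d6

value(O./X./../.X/O., X) = +1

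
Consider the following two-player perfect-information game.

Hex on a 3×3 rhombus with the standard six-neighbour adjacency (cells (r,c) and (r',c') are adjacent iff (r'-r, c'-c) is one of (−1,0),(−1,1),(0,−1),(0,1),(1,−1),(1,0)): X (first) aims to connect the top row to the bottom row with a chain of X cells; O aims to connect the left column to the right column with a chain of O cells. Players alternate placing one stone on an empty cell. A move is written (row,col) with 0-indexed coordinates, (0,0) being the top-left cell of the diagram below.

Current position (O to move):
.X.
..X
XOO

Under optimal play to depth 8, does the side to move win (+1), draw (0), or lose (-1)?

value(.X./..X/XOO, O) = -1

[.X./..X/XOO] O move#1: (0,0):-1/OX./..X/XOO*, (0,2):-1/.XO/..X/XOO, (1,0):-1/.X./O.X/XOO, (1,1):-1/.X./.OX/XOO
[OX./..X/XOO] X move#2: (0,2):+1/OXX/..X/XOO*, (1,0):+1/OX./X.X/XOO, (1,1):+1/OX./.XX/XOO
[OXX/..X/XOO] O move#3: (1,0):-1/OXX/O.X/XOO*, (1,1):-1/OXX/.OX/XOO
[OXX/O.X/XOO] X move#4: (1,1):+1/OXX/OXX/XOO*
[OXX/OXX/XOO] end (terminal -1, O#5); searched .X./..X/XOO to 8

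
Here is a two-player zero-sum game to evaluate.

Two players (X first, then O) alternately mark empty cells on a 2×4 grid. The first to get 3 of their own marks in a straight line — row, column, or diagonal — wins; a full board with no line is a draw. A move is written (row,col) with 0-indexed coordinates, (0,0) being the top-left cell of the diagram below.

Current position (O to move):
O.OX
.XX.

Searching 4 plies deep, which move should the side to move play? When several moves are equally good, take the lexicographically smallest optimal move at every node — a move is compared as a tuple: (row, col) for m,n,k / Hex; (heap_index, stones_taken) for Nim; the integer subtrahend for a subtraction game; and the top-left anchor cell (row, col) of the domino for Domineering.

O's best at [O.OX/.XX.]: (0,1)

p1 O@[O.OX/.XX.]: (0,1)[OOOX/.XX.]+1* (1,0)[O.OX/OXX.]-1 (1,3)[O.OX/.XXO]-1
p2 X@[OOOX/.XX.] terminal -1; root [O.OX/.XX.] d4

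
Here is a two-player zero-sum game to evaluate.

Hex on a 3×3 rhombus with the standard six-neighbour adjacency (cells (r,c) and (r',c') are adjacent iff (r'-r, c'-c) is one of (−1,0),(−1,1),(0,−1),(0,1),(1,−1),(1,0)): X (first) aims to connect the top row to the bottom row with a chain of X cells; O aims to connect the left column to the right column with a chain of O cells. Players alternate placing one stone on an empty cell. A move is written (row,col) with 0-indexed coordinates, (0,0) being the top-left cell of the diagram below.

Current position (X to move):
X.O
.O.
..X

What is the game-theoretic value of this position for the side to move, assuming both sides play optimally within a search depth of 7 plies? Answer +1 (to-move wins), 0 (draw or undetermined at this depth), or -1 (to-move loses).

[X.O/.O./..X] X move#1: (0,1):-1/XXO/.O./..X*, (1,0):-1/X.O/XO./..X, (1,2):-1/X.O/.OX/..X, (2,0):-1/X.O/.O./X.X, (2,1):-1/X.O/.O./.XX
[XXO/.O./..X] O move#2: (1,0):+1/XXO/OO./..X*, (1,2):+1/XXO/.OO/..X, (2,0):+1/XXO/.O./O.X, (2,1):+1/XXO/.O./.OX
[XXO/OO./..X] end (terminal -1, X#3); searched X.O/.O./..X to 7

value(X.O/.O./..X, X) = -1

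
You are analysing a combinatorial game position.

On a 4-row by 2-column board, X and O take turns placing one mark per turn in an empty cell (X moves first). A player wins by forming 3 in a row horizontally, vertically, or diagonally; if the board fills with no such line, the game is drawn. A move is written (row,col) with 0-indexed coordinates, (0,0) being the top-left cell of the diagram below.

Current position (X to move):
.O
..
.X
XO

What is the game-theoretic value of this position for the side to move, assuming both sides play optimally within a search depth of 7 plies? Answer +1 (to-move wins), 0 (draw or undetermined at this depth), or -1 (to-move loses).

ply 1, X at .O/../.X/XO | (0,0)=+0→XO/../.X/XO*; (1,0)=+0→.O/X./.X/XO; (1,1)=+0→.O/.X/.X/XO; (2,0)=+0→.O/../XX/XO
ply 2, O at XO/../.X/XO | (1,0)=+0→XO/O./.X/XO*; (1,1)=+0→XO/.O/.X/XO; (2,0)=+0→XO/../OX/XO
ply 3, X at XO/O./.X/XO | (1,1)=+0→XO/OX/.X/XO*; (2,0)=+0→XO/O./XX/XO
ply 4, O at XO/OX/.X/XO | (2,0)=+0→XO/OX/OX/XO*
ply 5: XO/OX/OX/XO is terminal +0 (X); from .O/../.X/XO depth 7

value(.O/../.X/XO, X) = 0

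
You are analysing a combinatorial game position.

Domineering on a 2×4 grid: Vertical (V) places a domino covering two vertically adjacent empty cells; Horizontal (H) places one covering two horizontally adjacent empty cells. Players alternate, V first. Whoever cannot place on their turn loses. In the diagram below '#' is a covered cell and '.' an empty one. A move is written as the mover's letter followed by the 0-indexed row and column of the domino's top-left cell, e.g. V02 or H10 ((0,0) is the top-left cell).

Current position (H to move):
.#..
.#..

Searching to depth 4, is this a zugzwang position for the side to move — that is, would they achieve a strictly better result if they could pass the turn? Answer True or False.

zugzwang(.#../.#.., H) = False

[.#../.#..] H move#1: H02:+1/.###/.#..*, H12:+1/.#../.###
[.###/.#..] V move#2: V00:-1/####/##..*
[####/##..] H move#3: H12:+1/####/####*
[####/####] end (terminal -1, V#4); searched .#../.#.. to 4
suppose H passes — search the same position with V to move:
pass> [.#../.#..] V move#1: V00:-1/##../##.., V02:+1/.##./.##.*, V03:+1/.#.#/.#.#
pass> [.##./.##.] end (terminal -1, H#2); searched .#../.#.. to 4
for H: play +1, pass -1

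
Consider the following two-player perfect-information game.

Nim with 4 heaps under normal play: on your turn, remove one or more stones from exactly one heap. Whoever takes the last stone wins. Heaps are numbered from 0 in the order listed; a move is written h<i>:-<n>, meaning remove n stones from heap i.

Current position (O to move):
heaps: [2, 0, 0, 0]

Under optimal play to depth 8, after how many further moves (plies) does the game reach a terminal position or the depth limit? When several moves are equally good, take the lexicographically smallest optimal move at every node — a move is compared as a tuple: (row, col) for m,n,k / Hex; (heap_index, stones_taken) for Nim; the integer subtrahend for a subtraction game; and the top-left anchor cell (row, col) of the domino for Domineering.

[(2,0,0,0)] O move#1: h0:-1:-1/(1,0,0,0), h0:-2:+1/(0,0,0,0)*
[(0,0,0,0)] end (terminal -1, X#2); searched (2,0,0,0) to 8

PV length from [(2,0,0,0)]: 1 ply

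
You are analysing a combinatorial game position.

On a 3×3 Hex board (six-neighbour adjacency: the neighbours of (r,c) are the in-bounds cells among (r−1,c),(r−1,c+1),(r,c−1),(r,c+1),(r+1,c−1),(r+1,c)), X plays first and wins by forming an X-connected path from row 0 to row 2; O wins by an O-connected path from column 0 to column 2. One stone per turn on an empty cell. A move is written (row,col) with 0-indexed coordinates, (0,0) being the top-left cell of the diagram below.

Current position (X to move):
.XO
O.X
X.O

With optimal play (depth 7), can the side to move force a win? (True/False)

ply 1, X at .XO/O.X/X.O | (0,0)=-1→XXO/O.X/X.O; (1,1)=+1→.XO/OXX/X.O*; (2,1)=-1→.XO/O.X/XXO
ply 2: .XO/OXX/X.O is terminal -1 (O); from .XO/O.X/X.O depth 7

X winning at [.XO/O.X/X.O]: True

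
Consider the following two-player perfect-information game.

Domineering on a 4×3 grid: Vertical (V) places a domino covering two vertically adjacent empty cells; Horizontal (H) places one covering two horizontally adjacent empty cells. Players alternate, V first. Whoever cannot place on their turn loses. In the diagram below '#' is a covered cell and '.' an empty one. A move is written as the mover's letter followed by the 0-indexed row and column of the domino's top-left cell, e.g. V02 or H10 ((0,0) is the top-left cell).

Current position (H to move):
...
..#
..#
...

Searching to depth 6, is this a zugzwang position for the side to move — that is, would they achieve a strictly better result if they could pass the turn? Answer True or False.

zugzwang(.../..#/..#/..., H) = False

ply 1, H at .../..#/..#/... | H00=-1→##./..#/..#/...*; H01=-1→.##/..#/..#/...; H10=-1→.../###/..#/...; H20=-1→.../..#/###/...; H30=-1→.../..#/..#/##.; H31=-1→.../..#/..#/.##
ply 2, V at ##./..#/..#/... | V10=+1→##./#.#/#.#/...*; V11=+1→##./.##/.##/...; V20=+1→##./..#/#.#/#..; V21=+1→##./..#/.##/.#.
ply 3, H at ##./#.#/#.#/... | H30=-1→##./#.#/#.#/##.*; H31=-1→##./#.#/#.#/.##
ply 4, V at ##./#.#/#.#/##. | V11=+1→##./###/###/##.*
ply 5: ##./###/###/##. is terminal -1 (H); from .../..#/..#/... depth 6
if H skipped the turn, V would face:
~ ply 1, V at .../..#/..#/... | V00=-1→#../#.#/..#/...; V01=-1→.#./.##/..#/...; V10=+1→.../#.#/#.#/...*; V11=-1→.../.##/.##/...; V20=-1→.../..#/#.#/#..; V21=-1→.../..#/.##/.#.
~ ply 2, H at .../#.#/#.#/... | H00=-1→##./#.#/#.#/...*; H01=-1→.##/#.#/#.#/...; H30=-1→.../#.#/#.#/##.; H31=-1→.../#.#/#.#/.##
~ ply 3, V at ##./#.#/#.#/... | V11=-1→##./###/###/...; V21=+1→##./#.#/###/.#.*
~ ply 4: ##./#.#/###/.#. is terminal -1 (H); from .../..#/..#/... depth 6
compare (H): move=-1 vs pass=-1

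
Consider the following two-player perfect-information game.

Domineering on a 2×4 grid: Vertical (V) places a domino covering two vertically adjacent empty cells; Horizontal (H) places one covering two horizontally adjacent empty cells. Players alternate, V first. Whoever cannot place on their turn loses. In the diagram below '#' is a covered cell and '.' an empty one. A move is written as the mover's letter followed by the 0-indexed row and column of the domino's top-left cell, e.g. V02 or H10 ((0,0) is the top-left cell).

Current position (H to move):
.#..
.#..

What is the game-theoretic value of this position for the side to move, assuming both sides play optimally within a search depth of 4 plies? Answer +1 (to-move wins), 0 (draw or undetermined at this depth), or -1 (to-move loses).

[.#../.#..] H move#1: H02:+1/.###/.#..*, H12:+1/.#../.###
[.###/.#..] V move#2: V00:-1/####/##..*
[####/##..] H move#3: H12:+1/####/####*
[####/####] end (terminal -1, V#4); searched .#../.#.. to 4

value(.#../.#.., H) = +1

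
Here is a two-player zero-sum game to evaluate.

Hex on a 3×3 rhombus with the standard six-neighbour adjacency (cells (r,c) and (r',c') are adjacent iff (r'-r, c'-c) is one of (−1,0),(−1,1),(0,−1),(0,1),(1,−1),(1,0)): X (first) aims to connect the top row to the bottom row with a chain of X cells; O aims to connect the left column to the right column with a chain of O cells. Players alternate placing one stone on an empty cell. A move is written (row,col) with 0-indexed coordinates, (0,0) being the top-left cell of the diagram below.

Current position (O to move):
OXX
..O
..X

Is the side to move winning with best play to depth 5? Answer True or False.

p1 O@[OXX/..O/..X]: (1,0)[OXX/O.O/..X]-1 (1,1)[OXX/.OO/..X]+1* (2,0)[OXX/..O/O.X]+1 (2,1)[OXX/..O/.OX]-1
p2 X@[OXX/.OO/..X]: (1,0)[OXX/XOO/..X]-1* (2,0)[OXX/.OO/X.X]-1 (2,1)[OXX/.OO/.XX]-1
p3 O@[OXX/XOO/..X]: (2,0)[OXX/XOO/O.X]+1* (2,1)[OXX/XOO/.OX]-1
p4 X@[OXX/XOO/O.X] terminal -1; root [OXX/..O/..X] d5

O winning at [OXX/..O/..X]: True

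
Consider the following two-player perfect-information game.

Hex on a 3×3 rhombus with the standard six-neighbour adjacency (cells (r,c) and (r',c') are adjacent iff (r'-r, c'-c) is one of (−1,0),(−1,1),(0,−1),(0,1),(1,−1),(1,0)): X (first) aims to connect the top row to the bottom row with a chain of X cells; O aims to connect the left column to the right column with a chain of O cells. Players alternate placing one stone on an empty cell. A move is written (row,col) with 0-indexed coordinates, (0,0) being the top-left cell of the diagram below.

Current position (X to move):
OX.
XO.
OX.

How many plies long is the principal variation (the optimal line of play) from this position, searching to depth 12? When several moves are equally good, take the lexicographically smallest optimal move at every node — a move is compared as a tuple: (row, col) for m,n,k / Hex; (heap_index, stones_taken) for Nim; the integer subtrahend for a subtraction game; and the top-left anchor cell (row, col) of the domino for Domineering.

PV length from [OX./XO./OX.]: 2 plies

ply 1, X at OX./XO./OX. | (0,2)=-1→OXX/XO./OX.*; (1,2)=-1→OX./XOX/OX.; (2,2)=-1→OX./XO./OXX
ply 2, O at OXX/XO./OX. | (1,2)=+1→OXX/XOO/OX.*; (2,2)=-1→OXX/XO./OXO
ply 3: OXX/XOO/OX. is terminal -1 (X); from OX./XO./OX. depth 12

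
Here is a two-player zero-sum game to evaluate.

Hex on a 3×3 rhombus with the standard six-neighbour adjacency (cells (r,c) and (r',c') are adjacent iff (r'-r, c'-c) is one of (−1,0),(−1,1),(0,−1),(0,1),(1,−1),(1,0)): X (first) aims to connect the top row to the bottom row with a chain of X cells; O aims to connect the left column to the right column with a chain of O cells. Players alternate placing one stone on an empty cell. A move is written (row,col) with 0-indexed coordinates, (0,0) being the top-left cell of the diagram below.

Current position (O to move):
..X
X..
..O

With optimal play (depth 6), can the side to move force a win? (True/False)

O winning at [..X/X../..O]: False

ply 1, O at ..X/X../..O | (0,0)=-1→O.X/X../..O*; (0,1)=-1→.OX/X../..O; (1,1)=-1→..X/XO./..O; (1,2)=-1→..X/X.O/..O; (2,0)=-1→..X/X../O.O; (2,1)=-1→..X/X../.OO
ply 2, X at O.X/X../..O | (0,1)=+1→OXX/X../..O*; (1,1)=+1→O.X/XX./..O; (1,2)=+1→O.X/X.X/..O; (2,0)=+1→O.X/X../X.O; (2,1)=+1→O.X/X../.XO
ply 3, O at OXX/X../..O | (1,1)=-1→OXX/XO./..O*; (1,2)=-1→OXX/X.O/..O; (2,0)=-1→OXX/X../O.O; (2,1)=-1→OXX/X../.OO
ply 4, X at OXX/XO./..O | (1,2)=+1→OXX/XOX/..O*; (2,0)=+1→OXX/XO./X.O; (2,1)=+1→OXX/XO./.XO
ply 5, O at OXX/XOX/..O | (2,0)=-1→OXX/XOX/O.O*; (2,1)=-1→OXX/XOX/.OO
ply 6, X at OXX/XOX/O.O | (2,1)=+1→OXX/XOX/OXO*
ply 7: OXX/XOX/OXO is terminal -1 (O); from ..X/X../..O depth 6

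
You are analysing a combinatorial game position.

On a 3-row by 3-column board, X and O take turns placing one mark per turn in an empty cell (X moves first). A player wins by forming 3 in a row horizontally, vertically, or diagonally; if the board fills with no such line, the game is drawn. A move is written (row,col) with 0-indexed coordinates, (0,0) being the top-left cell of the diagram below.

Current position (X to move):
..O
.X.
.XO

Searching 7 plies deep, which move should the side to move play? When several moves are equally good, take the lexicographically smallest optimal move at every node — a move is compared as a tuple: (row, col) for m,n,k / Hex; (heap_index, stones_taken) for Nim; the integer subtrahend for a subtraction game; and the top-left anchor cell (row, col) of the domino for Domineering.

X's best at [..O/.X./.XO]: (0,1)

p1 X@[..O/.X./.XO]: (0,0)[X.O/.X./.XO]-1 (0,1)[.XO/.X./.XO]+1* (1,0)[..O/XX./.XO]-1 (1,2)[..O/.XX/.XO]+1 (2,0)[..O/.X./XXO]-1
p2 O@[.XO/.X./.XO] terminal -1; root [..O/.X./.XO] d7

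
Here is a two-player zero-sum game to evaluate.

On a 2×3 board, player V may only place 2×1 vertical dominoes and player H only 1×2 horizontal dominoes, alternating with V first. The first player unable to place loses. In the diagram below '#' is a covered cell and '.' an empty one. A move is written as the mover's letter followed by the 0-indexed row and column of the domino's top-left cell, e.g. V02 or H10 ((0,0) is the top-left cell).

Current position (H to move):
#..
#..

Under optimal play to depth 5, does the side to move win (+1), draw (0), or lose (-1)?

value(#../#.., H) = +1

[#../#..] H move#1: H01:+1/###/#..*, H11:+1/#../###
[###/#..] end (terminal -1, V#2); searched #../#.. to 5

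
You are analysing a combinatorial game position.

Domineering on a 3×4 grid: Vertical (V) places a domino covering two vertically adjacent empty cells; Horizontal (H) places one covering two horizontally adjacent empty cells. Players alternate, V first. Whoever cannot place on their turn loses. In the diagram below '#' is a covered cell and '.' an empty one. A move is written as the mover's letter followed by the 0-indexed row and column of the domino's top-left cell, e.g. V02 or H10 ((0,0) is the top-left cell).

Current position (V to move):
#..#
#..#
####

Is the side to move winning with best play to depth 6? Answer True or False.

V winning at [#..#/#..#/####]: True

[#..#/#..#/####] V move#1: V01:+1/##.#/##.#/####*, V02:+1/#.##/#.##/####
[##.#/##.#/####] end (terminal -1, H#2); searched #..#/#..#/#### to 6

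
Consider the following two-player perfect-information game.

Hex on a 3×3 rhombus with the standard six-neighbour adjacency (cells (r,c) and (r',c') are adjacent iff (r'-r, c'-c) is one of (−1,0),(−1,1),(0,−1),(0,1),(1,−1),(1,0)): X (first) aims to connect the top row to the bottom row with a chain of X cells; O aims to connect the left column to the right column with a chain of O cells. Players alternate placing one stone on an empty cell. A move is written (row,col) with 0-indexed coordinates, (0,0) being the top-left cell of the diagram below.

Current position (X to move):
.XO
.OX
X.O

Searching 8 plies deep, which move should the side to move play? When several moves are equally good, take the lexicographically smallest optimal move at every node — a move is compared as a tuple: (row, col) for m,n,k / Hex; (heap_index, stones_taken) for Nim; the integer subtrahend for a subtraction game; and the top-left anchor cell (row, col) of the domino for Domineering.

X's best at [.XO/.OX/X.O]: (1,0)

ply 1, X at .XO/.OX/X.O | (0,0)=-1→XXO/.OX/X.O; (1,0)=+1→.XO/XOX/X.O*; (2,1)=-1→.XO/.OX/XXO
ply 2: .XO/XOX/X.O is terminal -1 (O); from .XO/.OX/X.O depth 8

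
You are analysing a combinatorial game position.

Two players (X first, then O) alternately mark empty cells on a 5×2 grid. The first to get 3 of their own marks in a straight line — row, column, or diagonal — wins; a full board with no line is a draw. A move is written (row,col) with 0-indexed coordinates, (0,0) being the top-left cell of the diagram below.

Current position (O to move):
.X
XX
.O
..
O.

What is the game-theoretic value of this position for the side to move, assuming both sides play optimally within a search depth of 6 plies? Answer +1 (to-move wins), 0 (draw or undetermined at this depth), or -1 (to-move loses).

value(.X/XX/.O/../O., O) = 0

ply 1, O at .X/XX/.O/../O. | (0,0)=+0→OX/XX/.O/../O.*; (2,0)=+0→.X/XX/OO/../O.; (3,0)=+0→.X/XX/.O/O./O.; (3,1)=+0→.X/XX/.O/.O/O.; (4,1)=+0→.X/XX/.O/../OO
ply 2, X at OX/XX/.O/../O. | (2,0)=+0→OX/XX/XO/../O.*; (3,0)=+0→OX/XX/.O/X./O.; (3,1)=+0→OX/XX/.O/.X/O.; (4,1)=+0→OX/XX/.O/../OX
ply 3, O at OX/XX/XO/../O. | (3,0)=+0→OX/XX/XO/O./O.*; (3,1)=-1→OX/XX/XO/.O/O.; (4,1)=-1→OX/XX/XO/../OO
ply 4, X at OX/XX/XO/O./O. | (3,1)=+0→OX/XX/XO/OX/O.*; (4,1)=+0→OX/XX/XO/O./OX
ply 5, O at OX/XX/XO/OX/O. | (4,1)=+0→OX/XX/XO/OX/OO*
ply 6: OX/XX/XO/OX/OO is terminal +0 (X); from .X/XX/.O/../O. depth 6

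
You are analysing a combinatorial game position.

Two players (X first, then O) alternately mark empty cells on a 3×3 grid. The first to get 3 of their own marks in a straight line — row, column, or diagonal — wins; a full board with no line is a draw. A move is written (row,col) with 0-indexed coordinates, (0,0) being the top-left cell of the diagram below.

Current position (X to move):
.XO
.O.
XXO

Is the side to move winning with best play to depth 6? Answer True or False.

p1 X@[.XO/.O./XXO]: (0,0)[XXO/.O./XXO]-1* (1,0)[.XO/XO./XXO]-1 (1,2)[.XO/.OX/XXO]-1
p2 O@[XXO/.O./XXO]: (1,0)[XXO/OO./XXO]+0 (1,2)[XXO/.OO/XXO]+1*
p3 X@[XXO/.OO/XXO] terminal -1; root [.XO/.O./XXO] d6

X winning at [.XO/.O./XXO]: False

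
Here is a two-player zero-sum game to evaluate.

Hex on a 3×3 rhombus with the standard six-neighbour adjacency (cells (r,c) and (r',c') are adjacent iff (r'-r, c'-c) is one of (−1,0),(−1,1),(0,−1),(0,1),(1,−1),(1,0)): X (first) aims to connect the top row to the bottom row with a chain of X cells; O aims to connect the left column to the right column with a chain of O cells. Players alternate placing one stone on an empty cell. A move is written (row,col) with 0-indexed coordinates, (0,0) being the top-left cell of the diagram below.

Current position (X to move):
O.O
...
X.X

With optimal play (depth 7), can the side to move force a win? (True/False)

X winning at [O.O/.../X.X]: True

[O.O/.../X.X] X move#1: (0,1):+1/OXO/.../X.X*, (1,0):-1/O.O/X../X.X, (1,1):-1/O.O/.X./X.X, (1,2):-1/O.O/..X/X.X, (2,1):-1/O.O/.../XXX
[OXO/.../X.X] O move#2: (1,0):-1/OXO/O../X.X*, (1,1):-1/OXO/.O./X.X, (1,2):-1/OXO/..O/X.X, (2,1):-1/OXO/.../XOX
[OXO/O../X.X] X move#3: (1,1):+1/OXO/OX./X.X*, (1,2):-1/OXO/O.X/X.X, (2,1):-1/OXO/O../XXX
[OXO/OX./X.X] end (terminal -1, O#4); searched O.O/.../X.X to 7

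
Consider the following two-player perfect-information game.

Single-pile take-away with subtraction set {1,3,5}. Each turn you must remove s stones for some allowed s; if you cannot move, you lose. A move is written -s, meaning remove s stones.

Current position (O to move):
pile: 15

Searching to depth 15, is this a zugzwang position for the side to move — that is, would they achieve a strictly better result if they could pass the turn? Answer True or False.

zugzwang(15, O) = False

[15] O move#1: -1:+1/14*, -3:+1/12, -5:+1/10
[14] X move#2: -1:-1/13*, -3:-1/11, -5:-1/9
[13] O move#3: -1:+1/12*, -3:+1/10, -5:+1/8
[12] X move#4: -1:-1/11*, -3:-1/9, -5:-1/7
[11] O move#5: -1:+1/10*, -3:+1/8, -5:+1/6
[10] X move#6: -1:-1/9*, -3:-1/7, -5:-1/5
[9] O move#7: -1:+1/8*, -3:+1/6, -5:+1/4
[8] X move#8: -1:-1/7*, -3:-1/5, -5:-1/3
[7] O move#9: -1:+1/6*, -3:+1/4, -5:+1/2
[6] X move#10: -1:-1/5*, -3:-1/3, -5:-1/1
[5] O move#11: -1:+1/4*, -3:+1/2, -5:+1/0
[4] X move#12: -1:-1/3*, -3:-1/1
[3] O move#13: -1:+1/2*, -3:+1/0
[2] X move#14: -1:-1/1*
[1] O move#15: -1:+1/0*
[0] end (terminal -1, X#16); searched 15 to 15
pass branch (X moves first from the same position):
  | [15] X move#1: -1:+1/14*, -3:+1/12, -5:+1/10
  | [14] O move#2: -1:-1/13*, -3:-1/11, -5:-1/9
  | [13] X move#3: -1:+1/12*, -3:+1/10, -5:+1/8
  | [12] O move#4: -1:-1/11*, -3:-1/9, -5:-1/7
  | [11] X move#5: -1:+1/10*, -3:+1/8, -5:+1/6
  | [10] O move#6: -1:-1/9*, -3:-1/7, -5:-1/5
  | [9] X move#7: -1:+1/8*, -3:+1/6, -5:+1/4
  | [8] O move#8: -1:-1/7*, -3:-1/5, -5:-1/3
  | [7] X move#9: -1:+1/6*, -3:+1/4, -5:+1/2
  | [6] O move#10: -1:-1/5*, -3:-1/3, -5:-1/1
  | [5] X move#11: -1:+1/4*, -3:+1/2, -5:+1/0
  | [4] O move#12: -1:-1/3*, -3:-1/1
  | [3] X move#13: -1:+1/2*, -3:+1/0
  | [2] O move#14: -1:-1/1*
  | [1] X move#15: -1:+1/0*
  | [0] end (terminal -1, O#16); searched 15 to 15
O moving scores +1; O passing scores -1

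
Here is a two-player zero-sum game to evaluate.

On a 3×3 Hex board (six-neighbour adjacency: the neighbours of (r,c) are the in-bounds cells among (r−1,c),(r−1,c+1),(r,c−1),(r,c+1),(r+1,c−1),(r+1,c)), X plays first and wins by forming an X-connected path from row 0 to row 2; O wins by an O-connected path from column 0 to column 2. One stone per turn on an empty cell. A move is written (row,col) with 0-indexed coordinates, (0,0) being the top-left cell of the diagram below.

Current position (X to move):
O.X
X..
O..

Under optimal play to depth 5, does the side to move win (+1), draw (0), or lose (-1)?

[O.X/X../O..] X move#1: (0,1):-1/OXX/X../O.., (1,1):-1/O.X/XX./O.., (1,2):+1/O.X/X.X/O..*, (2,1):+1/O.X/X../OX., (2,2):-1/O.X/X../O.X
[O.X/X.X/O..] O move#2: (0,1):-1/OOX/X.X/O..*, (1,1):-1/O.X/XOX/O.., (2,1):-1/O.X/X.X/OO., (2,2):-1/O.X/X.X/O.O
[OOX/X.X/O..] X move#3: (1,1):+1/OOX/XXX/O..*, (2,1):+1/OOX/X.X/OX., (2,2):+1/OOX/X.X/O.X
[OOX/XXX/O..] O move#4: (2,1):-1/OOX/XXX/OO.*, (2,2):-1/OOX/XXX/O.O
[OOX/XXX/OO.] X move#5: (2,2):+1/OOX/XXX/OOX*
[OOX/XXX/OOX] end (terminal -1, O#6); searched O.X/X../O.. to 5

value(O.X/X../O.., X) = +1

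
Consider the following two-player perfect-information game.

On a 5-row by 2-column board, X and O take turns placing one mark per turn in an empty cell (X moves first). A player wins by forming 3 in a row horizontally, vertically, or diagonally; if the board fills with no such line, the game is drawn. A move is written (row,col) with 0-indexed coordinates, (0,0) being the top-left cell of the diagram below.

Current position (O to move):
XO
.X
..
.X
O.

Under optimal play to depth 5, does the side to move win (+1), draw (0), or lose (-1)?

[XO/.X/../.X/O.] O move#1: (1,0):-1/XO/OX/../.X/O., (2,0):-1/XO/.X/O./.X/O., (2,1):+0/XO/.X/.O/.X/O.*, (3,0):-1/XO/.X/../OX/O., (4,1):-1/XO/.X/../.X/OO
[XO/.X/.O/.X/O.] X move#2: (1,0):+0/XO/XX/.O/.X/O.*, (2,0):+0/XO/.X/XO/.X/O., (3,0):+0/XO/.X/.O/XX/O., (4,1):+0/XO/.X/.O/.X/OX
[XO/XX/.O/.X/O.] O move#3: (2,0):+0/XO/XX/OO/.X/O.*, (3,0):-1/XO/XX/.O/OX/O., (4,1):-1/XO/XX/.O/.X/OO
[XO/XX/OO/.X/O.] X move#4: (3,0):+0/XO/XX/OO/XX/O.*, (4,1):-1/XO/XX/OO/.X/OX
[XO/XX/OO/XX/O.] O move#5: (4,1):+0/XO/XX/OO/XX/OO*
[XO/XX/OO/XX/OO] end (terminal +0, X#6); searched XO/.X/../.X/O. to 5

value(XO/.X/../.X/O., O) = 0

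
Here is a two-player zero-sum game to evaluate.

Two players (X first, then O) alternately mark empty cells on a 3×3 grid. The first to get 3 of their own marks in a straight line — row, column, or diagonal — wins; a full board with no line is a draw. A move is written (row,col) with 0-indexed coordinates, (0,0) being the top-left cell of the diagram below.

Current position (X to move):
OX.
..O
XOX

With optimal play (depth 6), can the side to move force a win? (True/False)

X winning at [OX./..O/XOX]: False

ply 1, X at OX./..O/XOX | (0,2)=+0→OXX/..O/XOX*; (1,0)=+0→OX./X.O/XOX; (1,1)=+0→OX./.XO/XOX
ply 2, O at OXX/..O/XOX | (1,0)=-1→OXX/O.O/XOX; (1,1)=+0→OXX/.OO/XOX*
ply 3, X at OXX/.OO/XOX | (1,0)=+0→OXX/XOO/XOX*
ply 4: OXX/XOO/XOX is terminal +0 (O); from OX./..O/XOX depth 6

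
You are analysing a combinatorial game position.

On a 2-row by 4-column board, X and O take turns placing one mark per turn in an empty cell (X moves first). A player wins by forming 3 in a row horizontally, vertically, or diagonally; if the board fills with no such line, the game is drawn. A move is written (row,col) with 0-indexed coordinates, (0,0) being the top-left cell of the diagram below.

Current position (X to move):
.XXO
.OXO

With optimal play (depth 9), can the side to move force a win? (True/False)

p1 X@[.XXO/.OXO]: (0,0)[XXXO/.OXO]+1* (1,0)[.XXO/XOXO]+0
p2 O@[XXXO/.OXO] terminal -1; root [.XXO/.OXO] d9

X winning at [.XXO/.OXO]: True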